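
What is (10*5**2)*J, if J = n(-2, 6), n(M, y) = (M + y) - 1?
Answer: 750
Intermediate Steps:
n(M, y) = -1 + M + y
J = 3 (J = -1 - 2 + 6 = 3)
(10*5**2)*J = (10*5**2)*3 = (10*25)*3 = 250*3 = 750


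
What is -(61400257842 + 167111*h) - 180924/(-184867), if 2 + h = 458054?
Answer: -25501623548922414/184867 ≈ -1.3795e+11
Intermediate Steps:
h = 458052 (h = -2 + 458054 = 458052)
-(61400257842 + 167111*h) - 180924/(-184867) = -167111/(1/(367422 + 458052)) - 180924/(-184867) = -167111/(1/825474) - 180924*(-1/184867) = -167111/1/825474 + 180924/184867 = -167111*825474 + 180924/184867 = -137945785614 + 180924/184867 = -25501623548922414/184867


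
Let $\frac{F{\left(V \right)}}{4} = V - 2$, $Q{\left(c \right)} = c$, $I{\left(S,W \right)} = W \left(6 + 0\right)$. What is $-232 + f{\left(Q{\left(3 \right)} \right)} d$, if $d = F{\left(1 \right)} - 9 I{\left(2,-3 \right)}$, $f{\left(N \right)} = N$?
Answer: $242$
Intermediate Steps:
$I{\left(S,W \right)} = 6 W$ ($I{\left(S,W \right)} = W 6 = 6 W$)
$F{\left(V \right)} = -8 + 4 V$ ($F{\left(V \right)} = 4 \left(V - 2\right) = 4 \left(-2 + V\right) = -8 + 4 V$)
$d = 158$ ($d = \left(-8 + 4 \cdot 1\right) - 9 \cdot 6 \left(-3\right) = \left(-8 + 4\right) - -162 = -4 + 162 = 158$)
$-232 + f{\left(Q{\left(3 \right)} \right)} d = -232 + 3 \cdot 158 = -232 + 474 = 242$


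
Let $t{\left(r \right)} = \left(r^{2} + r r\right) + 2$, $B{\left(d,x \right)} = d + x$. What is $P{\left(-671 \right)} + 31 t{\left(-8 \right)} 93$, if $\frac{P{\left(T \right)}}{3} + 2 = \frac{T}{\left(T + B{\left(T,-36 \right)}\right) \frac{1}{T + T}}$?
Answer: $\frac{256875453}{689} \approx 3.7282 \cdot 10^{5}$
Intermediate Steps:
$t{\left(r \right)} = 2 + 2 r^{2}$ ($t{\left(r \right)} = \left(r^{2} + r^{2}\right) + 2 = 2 r^{2} + 2 = 2 + 2 r^{2}$)
$P{\left(T \right)} = -6 + \frac{6 T^{2}}{-36 + 2 T}$ ($P{\left(T \right)} = -6 + 3 \frac{T}{\left(T + \left(T - 36\right)\right) \frac{1}{T + T}} = -6 + 3 \frac{T}{\left(T + \left(-36 + T\right)\right) \frac{1}{2 T}} = -6 + 3 \frac{T}{\left(-36 + 2 T\right) \frac{1}{2 T}} = -6 + 3 \frac{T}{\frac{1}{2} \frac{1}{T} \left(-36 + 2 T\right)} = -6 + 3 T \frac{2 T}{-36 + 2 T} = -6 + 3 \frac{2 T^{2}}{-36 + 2 T} = -6 + \frac{6 T^{2}}{-36 + 2 T}$)
$P{\left(-671 \right)} + 31 t{\left(-8 \right)} 93 = \frac{3 \left(36 + \left(-671\right)^{2} - -1342\right)}{-18 - 671} + 31 \left(2 + 2 \left(-8\right)^{2}\right) 93 = \frac{3 \left(36 + 450241 + 1342\right)}{-689} + 31 \left(2 + 2 \cdot 64\right) 93 = 3 \left(- \frac{1}{689}\right) 451619 + 31 \left(2 + 128\right) 93 = - \frac{1354857}{689} + 31 \cdot 130 \cdot 93 = - \frac{1354857}{689} + 4030 \cdot 93 = - \frac{1354857}{689} + 374790 = \frac{256875453}{689}$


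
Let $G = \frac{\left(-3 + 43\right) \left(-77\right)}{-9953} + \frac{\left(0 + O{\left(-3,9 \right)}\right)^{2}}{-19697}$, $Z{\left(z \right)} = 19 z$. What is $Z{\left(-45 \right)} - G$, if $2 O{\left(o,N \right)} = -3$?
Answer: $- \frac{670713881683}{784176964} \approx -855.31$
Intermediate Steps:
$O{\left(o,N \right)} = - \frac{3}{2}$ ($O{\left(o,N \right)} = \frac{1}{2} \left(-3\right) = - \frac{3}{2}$)
$G = \frac{242577463}{784176964}$ ($G = \frac{\left(-3 + 43\right) \left(-77\right)}{-9953} + \frac{\left(0 - \frac{3}{2}\right)^{2}}{-19697} = 40 \left(-77\right) \left(- \frac{1}{9953}\right) + \left(- \frac{3}{2}\right)^{2} \left(- \frac{1}{19697}\right) = \left(-3080\right) \left(- \frac{1}{9953}\right) + \frac{9}{4} \left(- \frac{1}{19697}\right) = \frac{3080}{9953} - \frac{9}{78788} = \frac{242577463}{784176964} \approx 0.30934$)
$Z{\left(-45 \right)} - G = 19 \left(-45\right) - \frac{242577463}{784176964} = -855 - \frac{242577463}{784176964} = - \frac{670713881683}{784176964}$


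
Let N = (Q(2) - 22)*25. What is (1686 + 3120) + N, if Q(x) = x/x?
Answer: 4281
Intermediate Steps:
Q(x) = 1
N = -525 (N = (1 - 22)*25 = -21*25 = -525)
(1686 + 3120) + N = (1686 + 3120) - 525 = 4806 - 525 = 4281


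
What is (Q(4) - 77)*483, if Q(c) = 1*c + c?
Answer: -33327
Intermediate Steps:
Q(c) = 2*c (Q(c) = c + c = 2*c)
(Q(4) - 77)*483 = (2*4 - 77)*483 = (8 - 77)*483 = -69*483 = -33327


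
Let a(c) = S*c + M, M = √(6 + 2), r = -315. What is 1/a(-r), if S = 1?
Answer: 315/99217 - 2*√2/99217 ≈ 0.0031464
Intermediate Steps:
M = 2*√2 (M = √8 = 2*√2 ≈ 2.8284)
a(c) = c + 2*√2 (a(c) = 1*c + 2*√2 = c + 2*√2)
1/a(-r) = 1/(-1*(-315) + 2*√2) = 1/(315 + 2*√2)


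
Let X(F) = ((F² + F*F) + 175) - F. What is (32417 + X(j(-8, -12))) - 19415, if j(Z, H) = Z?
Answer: 13313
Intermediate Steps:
X(F) = 175 - F + 2*F² (X(F) = ((F² + F²) + 175) - F = (2*F² + 175) - F = (175 + 2*F²) - F = 175 - F + 2*F²)
(32417 + X(j(-8, -12))) - 19415 = (32417 + (175 - 1*(-8) + 2*(-8)²)) - 19415 = (32417 + (175 + 8 + 2*64)) - 19415 = (32417 + (175 + 8 + 128)) - 19415 = (32417 + 311) - 19415 = 32728 - 19415 = 13313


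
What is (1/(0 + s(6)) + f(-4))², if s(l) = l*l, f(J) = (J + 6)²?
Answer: 21025/1296 ≈ 16.223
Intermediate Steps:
f(J) = (6 + J)²
s(l) = l²
(1/(0 + s(6)) + f(-4))² = (1/(0 + 6²) + (6 - 4)²)² = (1/(0 + 36) + 2²)² = (1/36 + 4)² = (145/36)² = 21025/1296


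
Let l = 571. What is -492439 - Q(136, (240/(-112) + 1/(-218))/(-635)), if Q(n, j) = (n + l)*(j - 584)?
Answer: -11012575907/138430 ≈ -79553.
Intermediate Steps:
Q(n, j) = (-584 + j)*(571 + n) (Q(n, j) = (n + 571)*(j - 584) = (571 + n)*(-584 + j) = (-584 + j)*(571 + n))
-492439 - Q(136, (240/(-112) + 1/(-218))/(-635)) = -492439 - (-333464 - 584*136 + 571*((240/(-112) + 1/(-218))/(-635)) + ((240/(-112) + 1/(-218))/(-635))*136) = -492439 - (-333464 - 79424 + 571*((240*(-1/112) + 1*(-1/218))*(-1/635)) + ((240*(-1/112) + 1*(-1/218))*(-1/635))*136) = -492439 - (-333464 - 79424 + 571*((-15/7 - 1/218)*(-1/635)) + ((-15/7 - 1/218)*(-1/635))*136) = -492439 - (-333464 - 79424 + 571*(-3277/1526*(-1/635)) - 3277/1526*(-1/635)*136) = -492439 - (-333464 - 79424 + 571*(3277/969010) + (3277/969010)*136) = -492439 - (-333464 - 79424 + 1871167/969010 + 222836/484505) = -492439 - 1*(-57155754863/138430) = -492439 + 57155754863/138430 = -11012575907/138430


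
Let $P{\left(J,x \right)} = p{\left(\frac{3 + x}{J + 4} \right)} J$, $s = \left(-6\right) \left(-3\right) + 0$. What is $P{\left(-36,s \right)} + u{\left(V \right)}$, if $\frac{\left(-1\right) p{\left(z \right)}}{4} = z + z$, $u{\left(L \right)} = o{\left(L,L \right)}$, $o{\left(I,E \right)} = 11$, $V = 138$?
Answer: $-178$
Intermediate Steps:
$u{\left(L \right)} = 11$
$p{\left(z \right)} = - 8 z$ ($p{\left(z \right)} = - 4 \left(z + z\right) = - 4 \cdot 2 z = - 8 z$)
$s = 18$ ($s = 18 + 0 = 18$)
$P{\left(J,x \right)} = - \frac{8 J \left(3 + x\right)}{4 + J}$ ($P{\left(J,x \right)} = - 8 \frac{3 + x}{J + 4} J = - 8 \frac{3 + x}{4 + J} J = - \frac{8 \left(3 + x\right)}{4 + J} J = - \frac{8 J \left(3 + x\right)}{4 + J}$)
$P{\left(-36,s \right)} + u{\left(V \right)} = 8 \left(-36\right) \frac{1}{4 - 36} \left(-3 - 18\right) + 11 = 8 \left(-36\right) \frac{1}{-32} \left(-3 - 18\right) + 11 = 8 \left(-36\right) \left(- \frac{1}{32}\right) \left(-21\right) + 11 = -189 + 11 = -178$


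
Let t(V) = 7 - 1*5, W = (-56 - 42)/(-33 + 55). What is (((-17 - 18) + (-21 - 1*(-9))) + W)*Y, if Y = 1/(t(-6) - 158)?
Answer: 283/858 ≈ 0.32984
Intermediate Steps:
W = -49/11 (W = -98/22 = -98*1/22 = -49/11 ≈ -4.4545)
t(V) = 2 (t(V) = 7 - 5 = 2)
Y = -1/156 (Y = 1/(2 - 158) = 1/(-156) = -1/156 ≈ -0.0064103)
(((-17 - 18) + (-21 - 1*(-9))) + W)*Y = (((-17 - 18) + (-21 - 1*(-9))) - 49/11)*(-1/156) = ((-35 + (-21 + 9)) - 49/11)*(-1/156) = ((-35 - 12) - 49/11)*(-1/156) = (-47 - 49/11)*(-1/156) = -566/11*(-1/156) = 283/858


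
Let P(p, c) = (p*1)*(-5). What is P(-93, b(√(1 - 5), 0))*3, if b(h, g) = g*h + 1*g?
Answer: 1395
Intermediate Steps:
b(h, g) = g + g*h (b(h, g) = g*h + g = g + g*h)
P(p, c) = -5*p (P(p, c) = p*(-5) = -5*p)
P(-93, b(√(1 - 5), 0))*3 = -5*(-93)*3 = 465*3 = 1395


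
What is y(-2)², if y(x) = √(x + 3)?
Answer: 1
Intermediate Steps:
y(x) = √(3 + x)
y(-2)² = (√(3 - 2))² = (√1)² = 1² = 1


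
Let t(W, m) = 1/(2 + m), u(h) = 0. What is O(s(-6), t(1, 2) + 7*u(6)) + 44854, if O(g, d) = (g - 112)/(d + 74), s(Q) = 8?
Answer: 13321222/297 ≈ 44853.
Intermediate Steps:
O(g, d) = (-112 + g)/(74 + d)
O(s(-6), t(1, 2) + 7*u(6)) + 44854 = (-112 + 8)/(74 + (1/(2 + 2) + 7*0)) + 44854 = -104/(74 + (1/4 + 0)) + 44854 = -104/(74 + (¼ + 0)) + 44854 = -104/(74 + ¼) + 44854 = -104/(297/4) + 44854 = (4/297)*(-104) + 44854 = -416/297 + 44854 = 13321222/297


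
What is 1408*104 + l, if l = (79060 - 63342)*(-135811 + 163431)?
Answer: 434277592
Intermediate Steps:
l = 434131160 (l = 15718*27620 = 434131160)
1408*104 + l = 1408*104 + 434131160 = 146432 + 434131160 = 434277592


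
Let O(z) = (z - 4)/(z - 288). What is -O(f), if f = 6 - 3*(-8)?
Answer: 13/129 ≈ 0.10078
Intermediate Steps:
f = 30 (f = 6 + 24 = 30)
O(z) = (-4 + z)/(-288 + z)
-O(f) = -(-4 + 30)/(-288 + 30) = -26/(-258) = -(-1)*26/258 = -1*(-13/129) = 13/129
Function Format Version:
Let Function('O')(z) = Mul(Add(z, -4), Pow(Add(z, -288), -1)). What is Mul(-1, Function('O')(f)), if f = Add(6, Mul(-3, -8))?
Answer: Rational(13, 129) ≈ 0.10078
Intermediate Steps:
f = 30 (f = Add(6, 24) = 30)
Function('O')(z) = Mul(Pow(Add(-288, z), -1), Add(-4, z)) (Function('O')(z) = Mul(Add(-4, z), Pow(Add(-288, z), -1)) = Mul(Pow(Add(-288, z), -1), Add(-4, z)))
Mul(-1, Function('O')(f)) = Mul(-1, Mul(Pow(Add(-288, 30), -1), Add(-4, 30))) = Mul(-1, Mul(Pow(-258, -1), 26)) = Mul(-1, Mul(Rational(-1, 258), 26)) = Mul(-1, Rational(-13, 129)) = Rational(13, 129)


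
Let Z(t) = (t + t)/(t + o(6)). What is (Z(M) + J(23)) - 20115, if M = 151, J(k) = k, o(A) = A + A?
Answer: -3274694/163 ≈ -20090.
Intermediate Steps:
o(A) = 2*A
Z(t) = 2*t/(12 + t) (Z(t) = (t + t)/(t + 2*6) = (2*t)/(t + 12) = (2*t)/(12 + t) = 2*t/(12 + t))
(Z(M) + J(23)) - 20115 = (2*151/(12 + 151) + 23) - 20115 = (2*151/163 + 23) - 20115 = (2*151*(1/163) + 23) - 20115 = (302/163 + 23) - 20115 = 4051/163 - 20115 = -3274694/163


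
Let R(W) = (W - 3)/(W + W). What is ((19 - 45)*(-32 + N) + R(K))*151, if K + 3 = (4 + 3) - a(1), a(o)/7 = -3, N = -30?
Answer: 6086961/25 ≈ 2.4348e+5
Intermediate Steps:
a(o) = -21 (a(o) = 7*(-3) = -21)
K = 25 (K = -3 + ((4 + 3) - 1*(-21)) = -3 + (7 + 21) = -3 + 28 = 25)
R(W) = (-3 + W)/(2*W) (R(W) = (-3 + W)/((2*W)) = (-3 + W)*(1/(2*W)) = (-3 + W)/(2*W))
((19 - 45)*(-32 + N) + R(K))*151 = ((19 - 45)*(-32 - 30) + (½)*(-3 + 25)/25)*151 = (-26*(-62) + (½)*(1/25)*22)*151 = (1612 + 11/25)*151 = (40311/25)*151 = 6086961/25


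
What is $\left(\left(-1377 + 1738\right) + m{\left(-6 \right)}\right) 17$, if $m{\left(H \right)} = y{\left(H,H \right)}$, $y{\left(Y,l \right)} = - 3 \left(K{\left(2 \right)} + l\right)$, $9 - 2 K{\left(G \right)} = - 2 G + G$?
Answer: $\frac{12325}{2} \approx 6162.5$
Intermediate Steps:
$K{\left(G \right)} = \frac{9}{2} + \frac{G}{2}$ ($K{\left(G \right)} = \frac{9}{2} - \frac{- 2 G + G}{2} = \frac{9}{2} - \frac{\left(-1\right) G}{2} = \frac{9}{2} + \frac{G}{2}$)
$y{\left(Y,l \right)} = - \frac{33}{2} - 3 l$ ($y{\left(Y,l \right)} = - 3 \left(\left(\frac{9}{2} + \frac{1}{2} \cdot 2\right) + l\right) = - 3 \left(\left(\frac{9}{2} + 1\right) + l\right) = - 3 \left(\frac{11}{2} + l\right) = - \frac{33}{2} - 3 l$)
$m{\left(H \right)} = - \frac{33}{2} - 3 H$
$\left(\left(-1377 + 1738\right) + m{\left(-6 \right)}\right) 17 = \left(\left(-1377 + 1738\right) - - \frac{3}{2}\right) 17 = \left(361 + \left(- \frac{33}{2} + 18\right)\right) 17 = \left(361 + \frac{3}{2}\right) 17 = \frac{725}{2} \cdot 17 = \frac{12325}{2}$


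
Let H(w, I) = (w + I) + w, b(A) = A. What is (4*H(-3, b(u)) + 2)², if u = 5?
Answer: 4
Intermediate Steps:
H(w, I) = I + 2*w (H(w, I) = (I + w) + w = I + 2*w)
(4*H(-3, b(u)) + 2)² = (4*(5 + 2*(-3)) + 2)² = (4*(5 - 6) + 2)² = (4*(-1) + 2)² = (-4 + 2)² = (-2)² = 4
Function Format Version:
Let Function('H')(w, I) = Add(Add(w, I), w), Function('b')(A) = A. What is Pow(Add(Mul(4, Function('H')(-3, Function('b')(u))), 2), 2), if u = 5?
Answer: 4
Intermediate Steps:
Function('H')(w, I) = Add(I, Mul(2, w)) (Function('H')(w, I) = Add(Add(I, w), w) = Add(I, Mul(2, w)))
Pow(Add(Mul(4, Function('H')(-3, Function('b')(u))), 2), 2) = Pow(Add(Mul(4, Add(5, Mul(2, -3))), 2), 2) = Pow(Add(Mul(4, Add(5, -6)), 2), 2) = Pow(Add(Mul(4, -1), 2), 2) = Pow(Add(-4, 2), 2) = Pow(-2, 2) = 4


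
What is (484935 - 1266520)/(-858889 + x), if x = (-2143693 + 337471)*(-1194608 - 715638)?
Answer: -111655/492903927389 ≈ -2.2652e-7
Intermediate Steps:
x = 3450328350612 (x = -1806222*(-1910246) = 3450328350612)
(484935 - 1266520)/(-858889 + x) = (484935 - 1266520)/(-858889 + 3450328350612) = -781585/3450327491723 = -781585*1/3450327491723 = -111655/492903927389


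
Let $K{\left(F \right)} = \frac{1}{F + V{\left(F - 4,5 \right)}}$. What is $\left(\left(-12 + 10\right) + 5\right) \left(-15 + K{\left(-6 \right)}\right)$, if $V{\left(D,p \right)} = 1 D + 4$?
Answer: $- \frac{181}{4} \approx -45.25$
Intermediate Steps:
$V{\left(D,p \right)} = 4 + D$ ($V{\left(D,p \right)} = D + 4 = 4 + D$)
$K{\left(F \right)} = \frac{1}{2 F}$ ($K{\left(F \right)} = \frac{1}{F + \left(4 + \left(F - 4\right)\right)} = \frac{1}{F + \left(4 + \left(-4 + F\right)\right)} = \frac{1}{F + F} = \frac{1}{2 F}$)
$\left(\left(-12 + 10\right) + 5\right) \left(-15 + K{\left(-6 \right)}\right) = \left(\left(-12 + 10\right) + 5\right) \left(-15 + \frac{1}{2 \left(-6\right)}\right) = \left(-2 + 5\right) \left(-15 + \frac{1}{2} \left(- \frac{1}{6}\right)\right) = 3 \left(-15 - \frac{1}{12}\right) = 3 \left(- \frac{181}{12}\right) = - \frac{181}{4}$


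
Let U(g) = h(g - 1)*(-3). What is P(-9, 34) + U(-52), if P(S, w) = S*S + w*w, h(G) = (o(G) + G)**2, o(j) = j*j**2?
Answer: -66540433463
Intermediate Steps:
o(j) = j**3
h(G) = (G + G**3)**2 (h(G) = (G**3 + G)**2 = (G + G**3)**2)
P(S, w) = S**2 + w**2
U(g) = -3*(1 + (-1 + g)**2)**2*(-1 + g)**2 (U(g) = ((g - 1)**2*(1 + (g - 1)**2)**2)*(-3) = ((-1 + g)**2*(1 + (-1 + g)**2)**2)*(-3) = ((1 + (-1 + g)**2)**2*(-1 + g)**2)*(-3) = -3*(1 + (-1 + g)**2)**2*(-1 + g)**2)
P(-9, 34) + U(-52) = ((-9)**2 + 34**2) - 3*(-1 - 52 + (-1 - 52)**3)**2 = (81 + 1156) - 3*(-1 - 52 + (-53)**3)**2 = 1237 - 3*(-1 - 52 - 148877)**2 = 1237 - 3*(-148930)**2 = 1237 - 3*22180144900 = 1237 - 66540434700 = -66540433463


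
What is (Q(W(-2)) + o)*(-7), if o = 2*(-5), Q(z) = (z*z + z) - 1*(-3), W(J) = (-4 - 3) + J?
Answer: -455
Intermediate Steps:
W(J) = -7 + J
Q(z) = 3 + z + z² (Q(z) = (z² + z) + 3 = (z + z²) + 3 = 3 + z + z²)
o = -10
(Q(W(-2)) + o)*(-7) = ((3 + (-7 - 2) + (-7 - 2)²) - 10)*(-7) = ((3 - 9 + (-9)²) - 10)*(-7) = ((3 - 9 + 81) - 10)*(-7) = (75 - 10)*(-7) = 65*(-7) = -455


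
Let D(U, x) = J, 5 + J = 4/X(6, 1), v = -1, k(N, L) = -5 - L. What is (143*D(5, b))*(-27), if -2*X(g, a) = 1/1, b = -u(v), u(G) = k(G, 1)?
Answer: 50193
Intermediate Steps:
u(G) = -6 (u(G) = -5 - 1*1 = -5 - 1 = -6)
b = 6 (b = -1*(-6) = 6)
X(g, a) = -½ (X(g, a) = -½/1 = -½*1 = -½)
J = -13 (J = -5 + 4/(-½) = -5 + 4*(-2) = -5 - 8 = -13)
D(U, x) = -13
(143*D(5, b))*(-27) = (143*(-13))*(-27) = -1859*(-27) = 50193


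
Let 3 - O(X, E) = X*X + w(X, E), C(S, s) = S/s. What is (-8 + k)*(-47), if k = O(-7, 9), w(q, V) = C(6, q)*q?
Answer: 2820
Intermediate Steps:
w(q, V) = 6 (w(q, V) = (6/q)*q = 6)
O(X, E) = -3 - X**2 (O(X, E) = 3 - (X*X + 6) = 3 - (X**2 + 6) = 3 - (6 + X**2) = 3 + (-6 - X**2) = -3 - X**2)
k = -52 (k = -3 - 1*(-7)**2 = -3 - 1*49 = -3 - 49 = -52)
(-8 + k)*(-47) = (-8 - 52)*(-47) = -60*(-47) = 2820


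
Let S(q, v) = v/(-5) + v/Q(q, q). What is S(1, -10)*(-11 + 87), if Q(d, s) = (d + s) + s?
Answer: -304/3 ≈ -101.33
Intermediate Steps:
Q(d, s) = d + 2*s
S(q, v) = -v/5 + v/(3*q) (S(q, v) = v/(-5) + v/(q + 2*q) = v*(-1/5) + v/((3*q)) = -v/5 + v*(1/(3*q)) = -v/5 + v/(3*q))
S(1, -10)*(-11 + 87) = (-1/5*(-10) + (1/3)*(-10)/1)*(-11 + 87) = (2 + (1/3)*(-10)*1)*76 = (2 - 10/3)*76 = -4/3*76 = -304/3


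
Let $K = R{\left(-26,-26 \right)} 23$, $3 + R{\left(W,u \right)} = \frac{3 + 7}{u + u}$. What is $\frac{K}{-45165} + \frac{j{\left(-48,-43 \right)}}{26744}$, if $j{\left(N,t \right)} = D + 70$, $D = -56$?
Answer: $\frac{16873589}{7851302940} \approx 0.0021491$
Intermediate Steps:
$R{\left(W,u \right)} = -3 + \frac{5}{u}$ ($R{\left(W,u \right)} = -3 + \frac{3 + 7}{u + u} = -3 + \frac{10}{2 u} = -3 + 10 \frac{1}{2 u} = -3 + \frac{5}{u}$)
$j{\left(N,t \right)} = 14$ ($j{\left(N,t \right)} = -56 + 70 = 14$)
$K = - \frac{1909}{26}$ ($K = \left(-3 + \frac{5}{-26}\right) 23 = \left(-3 + 5 \left(- \frac{1}{26}\right)\right) 23 = \left(-3 - \frac{5}{26}\right) 23 = \left(- \frac{83}{26}\right) 23 = - \frac{1909}{26} \approx -73.423$)
$\frac{K}{-45165} + \frac{j{\left(-48,-43 \right)}}{26744} = - \frac{1909}{26 \left(-45165\right)} + \frac{14}{26744} = \left(- \frac{1909}{26}\right) \left(- \frac{1}{45165}\right) + 14 \cdot \frac{1}{26744} = \frac{1909}{1174290} + \frac{7}{13372} = \frac{16873589}{7851302940}$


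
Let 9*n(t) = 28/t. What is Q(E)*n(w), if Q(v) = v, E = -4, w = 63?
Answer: -16/81 ≈ -0.19753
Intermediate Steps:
n(t) = 28/(9*t) (n(t) = (28/t)/9 = 28/(9*t))
Q(E)*n(w) = -112/(9*63) = -4*4/81 = -16/81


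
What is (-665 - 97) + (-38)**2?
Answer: 682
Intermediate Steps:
(-665 - 97) + (-38)**2 = -762 + 1444 = 682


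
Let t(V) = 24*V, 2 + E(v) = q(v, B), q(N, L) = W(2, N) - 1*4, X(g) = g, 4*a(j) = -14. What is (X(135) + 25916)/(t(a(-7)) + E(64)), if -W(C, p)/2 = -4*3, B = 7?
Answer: -26051/66 ≈ -394.71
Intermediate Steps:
a(j) = -7/2 (a(j) = (¼)*(-14) = -7/2)
W(C, p) = 24 (W(C, p) = -(-8)*3 = -2*(-12) = 24)
q(N, L) = 20 (q(N, L) = 24 - 1*4 = 24 - 4 = 20)
E(v) = 18 (E(v) = -2 + 20 = 18)
(X(135) + 25916)/(t(a(-7)) + E(64)) = (135 + 25916)/(24*(-7/2) + 18) = 26051/(-84 + 18) = 26051/(-66) = 26051*(-1/66) = -26051/66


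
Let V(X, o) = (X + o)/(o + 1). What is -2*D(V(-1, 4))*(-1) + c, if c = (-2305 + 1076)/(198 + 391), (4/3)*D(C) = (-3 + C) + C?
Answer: -28193/5890 ≈ -4.7866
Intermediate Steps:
V(X, o) = (X + o)/(1 + o)
D(C) = -9/4 + 3*C/2 (D(C) = 3*((-3 + C) + C)/4 = 3*(-3 + 2*C)/4 = -9/4 + 3*C/2)
c = -1229/589 ≈ -2.0866
-2*D(V(-1, 4))*(-1) + c = -2*(-9/4 + 3*((-1 + 4)/(1 + 4))/2)*(-1) - 1229/589 = -2*(-9/4 + 3*(3/5)/2)*(-1) - 1229/589 = -2*(-9/4 + 3*((1/5)*3)/2)*(-1) - 1229/589 = -2*(-9/4 + (3/2)*(3/5))*(-1) - 1229/589 = -2*(-9/4 + 9/10)*(-1) - 1229/589 = -2*(-27/20)*(-1) - 1229/589 = (27/10)*(-1) - 1229/589 = -27/10 - 1229/589 = -28193/5890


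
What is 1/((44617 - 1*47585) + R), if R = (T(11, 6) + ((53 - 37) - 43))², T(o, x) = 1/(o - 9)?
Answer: -4/9063 ≈ -0.00044135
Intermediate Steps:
T(o, x) = 1/(-9 + o)
R = 2809/4 (R = (1/(-9 + 11) + ((53 - 37) - 43))² = (1/2 + (16 - 43))² = (½ - 27)² = (-53/2)² = 2809/4 ≈ 702.25)
1/((44617 - 1*47585) + R) = 1/((44617 - 1*47585) + 2809/4) = 1/((44617 - 47585) + 2809/4) = 1/(-2968 + 2809/4) = 1/(-9063/4) = -4/9063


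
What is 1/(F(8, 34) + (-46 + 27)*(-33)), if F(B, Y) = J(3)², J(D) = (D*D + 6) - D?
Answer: 1/771 ≈ 0.0012970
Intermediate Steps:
J(D) = 6 + D² - D (J(D) = (D² + 6) - D = (6 + D²) - D = 6 + D² - D)
F(B, Y) = 144 (F(B, Y) = (6 + 3² - 1*3)² = (6 + 9 - 3)² = 12² = 144)
1/(F(8, 34) + (-46 + 27)*(-33)) = 1/(144 + (-46 + 27)*(-33)) = 1/(144 - 19*(-33)) = 1/(144 + 627) = 1/771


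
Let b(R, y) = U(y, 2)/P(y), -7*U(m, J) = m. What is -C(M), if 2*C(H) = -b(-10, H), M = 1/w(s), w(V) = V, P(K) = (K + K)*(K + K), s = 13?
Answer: -13/56 ≈ -0.23214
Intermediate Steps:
U(m, J) = -m/7
P(K) = 4*K² (P(K) = (2*K)*(2*K) = 4*K²)
M = 1/13 ≈ 0.076923
b(R, y) = -1/(28*y) (b(R, y) = (-y/7)/((4*y²)) = (-y/7)*(1/(4*y²)) = -1/(28*y))
C(H) = 1/(56*H) (C(H) = (-(-1)/(28*H))/2 = (1/(28*H))/2 = 1/(56*H))
-C(M) = -1/(56*1/13) = -13/56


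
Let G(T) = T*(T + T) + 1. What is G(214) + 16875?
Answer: 108468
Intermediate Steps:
G(T) = 1 + 2*T² (G(T) = T*(2*T) + 1 = 2*T² + 1 = 1 + 2*T²)
G(214) + 16875 = (1 + 2*214²) + 16875 = (1 + 2*45796) + 16875 = (1 + 91592) + 16875 = 91593 + 16875 = 108468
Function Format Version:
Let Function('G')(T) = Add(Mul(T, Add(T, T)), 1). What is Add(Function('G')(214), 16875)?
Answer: 108468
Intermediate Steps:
Function('G')(T) = Add(1, Mul(2, Pow(T, 2))) (Function('G')(T) = Add(Mul(T, Mul(2, T)), 1) = Add(Mul(2, Pow(T, 2)), 1) = Add(1, Mul(2, Pow(T, 2))))
Add(Function('G')(214), 16875) = Add(Add(1, Mul(2, Pow(214, 2))), 16875) = Add(Add(1, Mul(2, 45796)), 16875) = Add(Add(1, 91592), 16875) = Add(91593, 16875) = 108468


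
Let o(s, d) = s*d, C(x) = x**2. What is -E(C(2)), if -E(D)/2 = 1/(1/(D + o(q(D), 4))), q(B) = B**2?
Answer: 136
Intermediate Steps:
o(s, d) = d*s
E(D) = -8*D**2 - 2*D (E(D) = -(2*D + 8*D**2) = -2*(D + 4*D**2) = -8*D**2 - 2*D)
-E(C(2)) = -2*2**2*(-1 - 4*2**2) = -2*4*(-1 - 4*4) = -2*4*(-1 - 16) = -2*4*(-17) = -1*(-136) = 136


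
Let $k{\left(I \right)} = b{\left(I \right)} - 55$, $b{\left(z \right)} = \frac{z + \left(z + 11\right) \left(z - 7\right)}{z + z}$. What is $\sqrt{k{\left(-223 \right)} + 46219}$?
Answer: $\frac{\sqrt{9161110722}}{446} \approx 214.6$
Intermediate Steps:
$b{\left(z \right)} = \frac{z + \left(-7 + z\right) \left(11 + z\right)}{2 z}$ ($b{\left(z \right)} = \frac{z + \left(11 + z\right) \left(-7 + z\right)}{2 z} = \left(z + \left(-7 + z\right) \left(11 + z\right)\right) \frac{1}{2 z} = \frac{z + \left(-7 + z\right) \left(11 + z\right)}{2 z}$)
$k{\left(I \right)} = -55 + \frac{-77 + I \left(5 + I\right)}{2 I}$ ($k{\left(I \right)} = \frac{-77 + I \left(5 + I\right)}{2 I} - 55 = -55 + \frac{-77 + I \left(5 + I\right)}{2 I}$)
$\sqrt{k{\left(-223 \right)} + 46219} = \sqrt{\frac{-77 + \left(-223\right)^{2} - -23415}{2 \left(-223\right)} + 46219} = \sqrt{\frac{1}{2} \left(- \frac{1}{223}\right) \left(-77 + 49729 + 23415\right) + 46219} = \sqrt{\frac{1}{2} \left(- \frac{1}{223}\right) 73067 + 46219} = \sqrt{- \frac{73067}{446} + 46219} = \sqrt{\frac{20540607}{446}} = \frac{\sqrt{9161110722}}{446}$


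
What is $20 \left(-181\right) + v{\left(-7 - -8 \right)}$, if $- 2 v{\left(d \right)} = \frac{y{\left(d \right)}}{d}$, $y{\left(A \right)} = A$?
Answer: $- \frac{7241}{2} \approx -3620.5$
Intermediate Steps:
$v{\left(d \right)} = - \frac{1}{2}$ ($v{\left(d \right)} = - \frac{d \frac{1}{d}}{2} = \left(- \frac{1}{2}\right) 1 = - \frac{1}{2}$)
$20 \left(-181\right) + v{\left(-7 - -8 \right)} = 20 \left(-181\right) - \frac{1}{2} = -3620 - \frac{1}{2} = - \frac{7241}{2}$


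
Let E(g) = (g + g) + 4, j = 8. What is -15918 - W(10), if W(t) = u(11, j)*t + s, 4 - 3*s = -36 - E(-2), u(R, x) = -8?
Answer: -47554/3 ≈ -15851.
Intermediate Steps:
E(g) = 4 + 2*g (E(g) = 2*g + 4 = 4 + 2*g)
s = 40/3 (s = 4/3 - (-36 - (4 + 2*(-2)))/3 = 4/3 - (-36 - (4 - 4))/3 = 4/3 - (-36 - 1*0)/3 = 4/3 - (-36 + 0)/3 = 4/3 - 1/3*(-36) = 4/3 + 12 = 40/3 ≈ 13.333)
W(t) = 40/3 - 8*t (W(t) = -8*t + 40/3 = 40/3 - 8*t)
-15918 - W(10) = -15918 - (40/3 - 8*10) = -15918 - (40/3 - 80) = -15918 - 1*(-200/3) = -15918 + 200/3 = -47554/3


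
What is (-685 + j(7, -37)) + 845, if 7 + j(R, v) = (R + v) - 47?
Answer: 76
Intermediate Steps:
j(R, v) = -54 + R + v (j(R, v) = -7 + ((R + v) - 47) = -7 + (-47 + R + v) = -54 + R + v)
(-685 + j(7, -37)) + 845 = (-685 + (-54 + 7 - 37)) + 845 = (-685 - 84) + 845 = -769 + 845 = 76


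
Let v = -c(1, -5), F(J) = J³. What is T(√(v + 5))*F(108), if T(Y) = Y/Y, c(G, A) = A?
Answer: 1259712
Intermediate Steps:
v = 5 (v = -1*(-5) = 5)
T(Y) = 1
T(√(v + 5))*F(108) = 1*108³ = 1*1259712 = 1259712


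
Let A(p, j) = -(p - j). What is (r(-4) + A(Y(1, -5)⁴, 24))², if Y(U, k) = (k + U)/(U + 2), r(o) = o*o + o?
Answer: 7075600/6561 ≈ 1078.4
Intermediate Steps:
r(o) = o + o² (r(o) = o² + o = o + o²)
Y(U, k) = (U + k)/(2 + U)
A(p, j) = j - p
(r(-4) + A(Y(1, -5)⁴, 24))² = (-4*(1 - 4) + (24 - ((1 - 5)/(2 + 1))⁴))² = (-4*(-3) + (24 - (-4/3)⁴))² = (12 + (24 - ((⅓)*(-4))⁴))² = (12 + (24 - (-4/3)⁴))² = (12 + (24 - 1*256/81))² = (12 + (24 - 256/81))² = (12 + 1688/81)² = (2660/81)² = 7075600/6561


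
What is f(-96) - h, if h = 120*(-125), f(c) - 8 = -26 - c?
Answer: 15078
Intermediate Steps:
f(c) = -18 - c (f(c) = 8 + (-26 - c) = -18 - c)
h = -15000
f(-96) - h = (-18 - 1*(-96)) - 1*(-15000) = (-18 + 96) + 15000 = 78 + 15000 = 15078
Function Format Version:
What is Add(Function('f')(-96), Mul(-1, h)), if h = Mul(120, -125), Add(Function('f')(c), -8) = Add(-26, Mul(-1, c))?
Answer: 15078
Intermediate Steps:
Function('f')(c) = Add(-18, Mul(-1, c)) (Function('f')(c) = Add(8, Add(-26, Mul(-1, c))) = Add(-18, Mul(-1, c)))
h = -15000
Add(Function('f')(-96), Mul(-1, h)) = Add(Add(-18, Mul(-1, -96)), Mul(-1, -15000)) = Add(Add(-18, 96), 15000) = Add(78, 15000) = 15078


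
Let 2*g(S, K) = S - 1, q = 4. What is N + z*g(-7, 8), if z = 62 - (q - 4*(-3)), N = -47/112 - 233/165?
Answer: -3434171/18480 ≈ -185.83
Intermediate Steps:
g(S, K) = -1/2 + S/2 (g(S, K) = (S - 1)/2 = (-1 + S)/2 = -1/2 + S/2)
N = -33851/18480 (N = -47*1/112 - 233*1/165 = -47/112 - 233/165 = -33851/18480 ≈ -1.8318)
z = 46 (z = 62 - (4 - 4*(-3)) = 62 - (4 + 12) = 62 - 1*16 = 62 - 16 = 46)
N + z*g(-7, 8) = -33851/18480 + 46*(-1/2 + (1/2)*(-7)) = -33851/18480 + 46*(-1/2 - 7/2) = -33851/18480 + 46*(-4) = -33851/18480 - 184 = -3434171/18480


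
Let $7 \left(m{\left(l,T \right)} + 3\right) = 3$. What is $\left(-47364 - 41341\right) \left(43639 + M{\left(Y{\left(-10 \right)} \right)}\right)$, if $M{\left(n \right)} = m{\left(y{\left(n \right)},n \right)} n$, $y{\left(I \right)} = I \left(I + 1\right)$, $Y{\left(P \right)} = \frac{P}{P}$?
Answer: $- \frac{27095385775}{7} \approx -3.8708 \cdot 10^{9}$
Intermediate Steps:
$Y{\left(P \right)} = 1$
$y{\left(I \right)} = I \left(1 + I\right)$
$m{\left(l,T \right)} = - \frac{18}{7}$ ($m{\left(l,T \right)} = -3 + \frac{1}{7} \cdot 3 = -3 + \frac{3}{7} = - \frac{18}{7}$)
$M{\left(n \right)} = - \frac{18 n}{7}$
$\left(-47364 - 41341\right) \left(43639 + M{\left(Y{\left(-10 \right)} \right)}\right) = \left(-47364 - 41341\right) \left(43639 - \frac{18}{7}\right) = - 88705 \left(43639 - \frac{18}{7}\right) = \left(-88705\right) \frac{305455}{7} = - \frac{27095385775}{7}$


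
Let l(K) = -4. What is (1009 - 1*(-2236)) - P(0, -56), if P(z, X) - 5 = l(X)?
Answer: 3244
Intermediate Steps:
P(z, X) = 1 (P(z, X) = 5 - 4 = 1)
(1009 - 1*(-2236)) - P(0, -56) = (1009 - 1*(-2236)) - 1*1 = (1009 + 2236) - 1 = 3245 - 1 = 3244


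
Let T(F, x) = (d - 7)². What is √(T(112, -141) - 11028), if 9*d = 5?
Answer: 4*I*√55619/9 ≈ 104.82*I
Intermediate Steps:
d = 5/9 (d = (⅑)*5 = 5/9 ≈ 0.55556)
T(F, x) = 3364/81 (T(F, x) = (5/9 - 7)² = (-58/9)² = 3364/81)
√(T(112, -141) - 11028) = √(3364/81 - 11028) = √(-889904/81) = 4*I*√55619/9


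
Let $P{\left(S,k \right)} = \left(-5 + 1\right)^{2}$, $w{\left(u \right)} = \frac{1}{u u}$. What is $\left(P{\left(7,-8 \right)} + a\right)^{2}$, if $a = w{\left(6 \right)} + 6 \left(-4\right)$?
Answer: $\frac{82369}{1296} \approx 63.556$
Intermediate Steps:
$w{\left(u \right)} = \frac{1}{u^{2}}$
$P{\left(S,k \right)} = 16$ ($P{\left(S,k \right)} = \left(-4\right)^{2} = 16$)
$a = - \frac{863}{36}$ ($a = \frac{1}{36} + 6 \left(-4\right) = \frac{1}{36} - 24 = - \frac{863}{36} \approx -23.972$)
$\left(P{\left(7,-8 \right)} + a\right)^{2} = \left(16 - \frac{863}{36}\right)^{2} = \left(- \frac{287}{36}\right)^{2} = \frac{82369}{1296}$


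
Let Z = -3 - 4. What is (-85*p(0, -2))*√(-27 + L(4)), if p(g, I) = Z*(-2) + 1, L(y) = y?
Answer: -1275*I*√23 ≈ -6114.7*I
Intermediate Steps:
Z = -7
p(g, I) = 15 (p(g, I) = -7*(-2) + 1 = 14 + 1 = 15)
(-85*p(0, -2))*√(-27 + L(4)) = (-85*15)*√(-27 + 4) = -1275*I*√23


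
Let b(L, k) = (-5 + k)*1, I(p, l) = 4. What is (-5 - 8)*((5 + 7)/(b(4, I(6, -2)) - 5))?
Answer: 26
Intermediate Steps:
b(L, k) = -5 + k
(-5 - 8)*((5 + 7)/(b(4, I(6, -2)) - 5)) = (-5 - 8)*((5 + 7)/((-5 + 4) - 5)) = -156/(-1 - 5) = -156/(-6) = -156*(-1)/6 = -13*(-2) = 26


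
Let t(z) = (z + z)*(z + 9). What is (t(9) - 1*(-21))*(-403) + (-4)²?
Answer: -139019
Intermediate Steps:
t(z) = 2*z*(9 + z) (t(z) = (2*z)*(9 + z) = 2*z*(9 + z))
(t(9) - 1*(-21))*(-403) + (-4)² = (2*9*(9 + 9) - 1*(-21))*(-403) + (-4)² = (2*9*18 + 21)*(-403) + 16 = (324 + 21)*(-403) + 16 = 345*(-403) + 16 = -139035 + 16 = -139019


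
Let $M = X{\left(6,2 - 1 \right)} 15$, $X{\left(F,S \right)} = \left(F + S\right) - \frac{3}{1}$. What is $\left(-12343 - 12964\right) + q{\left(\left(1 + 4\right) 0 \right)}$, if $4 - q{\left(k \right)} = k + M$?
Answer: $-25363$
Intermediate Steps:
$X{\left(F,S \right)} = -3 + F + S$ ($X{\left(F,S \right)} = \left(F + S\right) - 3 = -3 + F + S$)
$M = 60$ ($M = \left(-3 + 6 + \left(2 - 1\right)\right) 15 = \left(-3 + 6 + 1\right) 15 = 4 \cdot 15 = 60$)
$q{\left(k \right)} = -56 - k$ ($q{\left(k \right)} = 4 - \left(k + 60\right) = 4 - \left(60 + k\right) = -56 - k$)
$\left(-12343 - 12964\right) + q{\left(\left(1 + 4\right) 0 \right)} = \left(-12343 - 12964\right) - \left(56 + \left(1 + 4\right) 0\right) = -25307 - \left(56 + 5 \cdot 0\right) = -25307 - 56 = -25363$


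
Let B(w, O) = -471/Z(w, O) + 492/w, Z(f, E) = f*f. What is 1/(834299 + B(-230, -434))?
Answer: 52900/44134303469 ≈ 1.1986e-6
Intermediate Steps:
Z(f, E) = f²
B(w, O) = -471/w² + 492/w
1/(834299 + B(-230, -434)) = 1/(834299 + 3*(-157 + 164*(-230))/(-230)²) = 1/(834299 + 3*(1/52900)*(-157 - 37720)) = 1/(834299 + 3*(1/52900)*(-37877)) = 1/(834299 - 113631/52900) = 1/(44134303469/52900) = 52900/44134303469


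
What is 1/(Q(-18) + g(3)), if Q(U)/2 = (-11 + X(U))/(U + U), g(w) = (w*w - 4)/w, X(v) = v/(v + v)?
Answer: 4/9 ≈ 0.44444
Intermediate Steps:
X(v) = ½ (X(v) = v/((2*v)) = (1/(2*v))*v = ½)
g(w) = (-4 + w²)/w (g(w) = (w² - 4)/w = (-4 + w²)/w)
Q(U) = -21/(2*U) (Q(U) = 2*((-11 + ½)/(U + U)) = 2*(-21*1/(2*U)/2) = 2*(-21/(4*U)) = -21/(2*U))
1/(Q(-18) + g(3)) = 1/(-21/2/(-18) + (3 - 4/3)) = 1/(-21/2*(-1/18) + (3 - 4*⅓)) = 1/(7/12 + (3 - 4/3)) = 1/(7/12 + 5/3) = 1/(9/4) = 4/9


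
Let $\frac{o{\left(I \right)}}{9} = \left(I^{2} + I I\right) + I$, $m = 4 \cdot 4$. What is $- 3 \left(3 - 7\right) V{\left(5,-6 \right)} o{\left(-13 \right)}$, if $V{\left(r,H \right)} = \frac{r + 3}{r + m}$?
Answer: $\frac{93600}{7} \approx 13371.0$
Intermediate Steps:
$m = 16$
$o{\left(I \right)} = 9 I + 18 I^{2}$ ($o{\left(I \right)} = 9 \left(\left(I^{2} + I I\right) + I\right) = 9 \left(\left(I^{2} + I^{2}\right) + I\right) = 9 \left(2 I^{2} + I\right) = 9 \left(I + 2 I^{2}\right) = 9 I + 18 I^{2}$)
$V{\left(r,H \right)} = \frac{3 + r}{16 + r}$ ($V{\left(r,H \right)} = \frac{r + 3}{r + 16} = \frac{3 + r}{16 + r}$)
$- 3 \left(3 - 7\right) V{\left(5,-6 \right)} o{\left(-13 \right)} = - 3 \left(3 - 7\right) \frac{3 + 5}{16 + 5} \cdot 9 \left(-13\right) \left(1 + 2 \left(-13\right)\right) = \left(-3\right) \left(-4\right) \frac{1}{21} \cdot 8 \cdot 9 \left(-13\right) \left(1 - 26\right) = 12 \cdot \frac{1}{21} \cdot 8 \cdot 9 \left(-13\right) \left(-25\right) = 12 \cdot \frac{8}{21} \cdot 2925 = \frac{32}{7} \cdot 2925 = \frac{93600}{7}$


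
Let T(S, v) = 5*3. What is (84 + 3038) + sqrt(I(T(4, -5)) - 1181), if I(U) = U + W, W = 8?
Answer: 3122 + I*sqrt(1158) ≈ 3122.0 + 34.029*I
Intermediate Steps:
T(S, v) = 15
I(U) = 8 + U (I(U) = U + 8 = 8 + U)
(84 + 3038) + sqrt(I(T(4, -5)) - 1181) = (84 + 3038) + sqrt((8 + 15) - 1181) = 3122 + sqrt(23 - 1181) = 3122 + sqrt(-1158) = 3122 + I*sqrt(1158)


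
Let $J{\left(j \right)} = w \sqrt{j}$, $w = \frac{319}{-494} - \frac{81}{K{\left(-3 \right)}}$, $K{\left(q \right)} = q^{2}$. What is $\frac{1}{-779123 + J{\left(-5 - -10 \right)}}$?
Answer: $- \frac{190134060428}{148137819449318519} + \frac{2353910 \sqrt{5}}{148137819449318519} \approx -1.2835 \cdot 10^{-6}$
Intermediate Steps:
$w = - \frac{4765}{494}$ ($w = \frac{319}{-494} - \frac{81}{\left(-3\right)^{2}} = 319 \left(- \frac{1}{494}\right) - \frac{81}{9} = - \frac{319}{494} - 9 = - \frac{4765}{494} \approx -9.6458$)
$J{\left(j \right)} = - \frac{4765 \sqrt{j}}{494}$
$\frac{1}{-779123 + J{\left(-5 - -10 \right)}} = \frac{1}{-779123 - \frac{4765 \sqrt{-5 - -10}}{494}} = \frac{1}{-779123 - \frac{4765 \sqrt{-5 + 10}}{494}} = \frac{1}{-779123 - \frac{4765 \sqrt{5}}{494}}$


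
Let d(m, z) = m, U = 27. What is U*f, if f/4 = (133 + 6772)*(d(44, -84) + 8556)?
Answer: 6413364000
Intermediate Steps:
f = 237532000 (f = 4*((133 + 6772)*(44 + 8556)) = 4*(6905*8600) = 4*59383000 = 237532000)
U*f = 27*237532000 = 6413364000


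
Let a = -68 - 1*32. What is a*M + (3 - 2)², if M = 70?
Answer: -6999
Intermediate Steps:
a = -100 (a = -68 - 32 = -100)
a*M + (3 - 2)² = -100*70 + (3 - 2)² = -7000 + 1² = -7000 + 1 = -6999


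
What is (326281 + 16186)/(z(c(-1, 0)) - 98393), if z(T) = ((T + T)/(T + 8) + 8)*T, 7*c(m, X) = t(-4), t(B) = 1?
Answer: -136644333/39258349 ≈ -3.4806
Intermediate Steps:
c(m, X) = 1/7 (c(m, X) = (1/7)*1 = 1/7)
z(T) = T*(8 + 2*T/(8 + T)) (z(T) = ((2*T)/(8 + T) + 8)*T = (2*T/(8 + T) + 8)*T = (8 + 2*T/(8 + T))*T = T*(8 + 2*T/(8 + T)))
(326281 + 16186)/(z(c(-1, 0)) - 98393) = (326281 + 16186)/(2*(1/7)*(32 + 5*(1/7))/(8 + 1/7) - 98393) = 342467/(2*(1/7)*(32 + 5/7)/(57/7) - 98393) = 342467/(2*(1/7)*(7/57)*(229/7) - 98393) = 342467/(458/399 - 98393) = 342467/(-39258349/399) = 342467*(-399/39258349) = -136644333/39258349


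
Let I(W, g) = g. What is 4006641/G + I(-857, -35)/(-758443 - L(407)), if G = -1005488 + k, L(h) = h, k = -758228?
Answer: -304037779279/133839588660 ≈ -2.2717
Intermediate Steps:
G = -1763716 (G = -1005488 - 758228 = -1763716)
4006641/G + I(-857, -35)/(-758443 - L(407)) = 4006641/(-1763716) - 35/(-758443 - 1*407) = 4006641*(-1/1763716) - 35/(-758443 - 407) = -4006641/1763716 - 35/(-758850) = -4006641/1763716 - 35*(-1/758850) = -4006641/1763716 + 7/151770 = -304037779279/133839588660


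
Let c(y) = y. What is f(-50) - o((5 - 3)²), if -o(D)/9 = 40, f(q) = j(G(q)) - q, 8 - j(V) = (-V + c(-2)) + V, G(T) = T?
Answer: 420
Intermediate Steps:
j(V) = 10 (j(V) = 8 - ((-V - 2) + V) = 8 - ((-2 - V) + V) = 8 - 1*(-2) = 8 + 2 = 10)
f(q) = 10 - q
o(D) = -360 (o(D) = -9*40 = -360)
f(-50) - o((5 - 3)²) = (10 - 1*(-50)) - 1*(-360) = (10 + 50) + 360 = 60 + 360 = 420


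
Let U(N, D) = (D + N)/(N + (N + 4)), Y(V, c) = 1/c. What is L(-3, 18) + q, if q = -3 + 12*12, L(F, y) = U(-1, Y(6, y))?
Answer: 5059/36 ≈ 140.53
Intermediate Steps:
U(N, D) = (D + N)/(4 + 2*N) (U(N, D) = (D + N)/(N + (4 + N)) = (D + N)/(4 + 2*N))
L(F, y) = -½ + 1/(2*y) (L(F, y) = (1/y - 1)/(2*(2 - 1)) = (½)*(-1 + 1/y)/1 = (½)*1*(-1 + 1/y) = -½ + 1/(2*y))
q = 141 (q = -3 + 144 = 141)
L(-3, 18) + q = (½)*(1 - 1*18)/18 + 141 = (½)*(1/18)*(1 - 18) + 141 = (½)*(1/18)*(-17) + 141 = -17/36 + 141 = 5059/36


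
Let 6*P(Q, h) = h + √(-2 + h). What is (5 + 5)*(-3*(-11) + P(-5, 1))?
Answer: 995/3 + 5*I/3 ≈ 331.67 + 1.6667*I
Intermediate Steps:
P(Q, h) = h/6 + √(-2 + h)/6 (P(Q, h) = (h + √(-2 + h))/6 = h/6 + √(-2 + h)/6)
(5 + 5)*(-3*(-11) + P(-5, 1)) = (5 + 5)*(-3*(-11) + ((⅙)*1 + √(-2 + 1)/6)) = 10*(33 + (⅙ + √(-1)/6)) = 10*(33 + (⅙ + I/6)) = 10*(199/6 + I/6) = 995/3 + 5*I/3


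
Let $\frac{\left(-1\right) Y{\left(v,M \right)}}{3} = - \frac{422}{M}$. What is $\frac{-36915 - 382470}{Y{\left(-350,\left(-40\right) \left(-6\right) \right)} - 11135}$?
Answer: $\frac{16775400}{445189} \approx 37.682$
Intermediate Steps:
$Y{\left(v,M \right)} = \frac{1266}{M}$ ($Y{\left(v,M \right)} = - 3 \left(- \frac{422}{M}\right) = \frac{1266}{M}$)
$\frac{-36915 - 382470}{Y{\left(-350,\left(-40\right) \left(-6\right) \right)} - 11135} = \frac{-36915 - 382470}{\frac{1266}{\left(-40\right) \left(-6\right)} - 11135} = - \frac{419385}{\frac{1266}{240} - 11135} = - \frac{419385}{1266 \cdot \frac{1}{240} - 11135} = - \frac{419385}{\frac{211}{40} - 11135} = - \frac{419385}{- \frac{445189}{40}} = \left(-419385\right) \left(- \frac{40}{445189}\right) = \frac{16775400}{445189}$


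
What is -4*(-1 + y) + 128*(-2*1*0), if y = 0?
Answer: 4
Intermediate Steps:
-4*(-1 + y) + 128*(-2*1*0) = -4*(-1 + 0) + 128*(-2*1*0) = -4*(-1) + 128*(-2*0) = 4 + 128*0 = 4 + 0 = 4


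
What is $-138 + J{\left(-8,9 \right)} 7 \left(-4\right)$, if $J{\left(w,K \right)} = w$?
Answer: $86$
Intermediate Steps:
$-138 + J{\left(-8,9 \right)} 7 \left(-4\right) = -138 - 8 \cdot 7 \left(-4\right) = -138 - -224 = -138 + 224 = 86$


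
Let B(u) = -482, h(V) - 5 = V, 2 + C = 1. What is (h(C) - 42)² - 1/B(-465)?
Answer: 696009/482 ≈ 1444.0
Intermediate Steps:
C = -1 (C = -2 + 1 = -1)
h(V) = 5 + V
(h(C) - 42)² - 1/B(-465) = ((5 - 1) - 42)² - 1/(-482) = (4 - 42)² - 1*(-1/482) = (-38)² + 1/482 = 1444 + 1/482 = 696009/482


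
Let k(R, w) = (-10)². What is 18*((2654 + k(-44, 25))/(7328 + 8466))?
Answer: 24786/7897 ≈ 3.1387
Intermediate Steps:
k(R, w) = 100
18*((2654 + k(-44, 25))/(7328 + 8466)) = 18*((2654 + 100)/(7328 + 8466)) = 18*(2754/15794) = 18*(2754*(1/15794)) = 18*(1377/7897) = 24786/7897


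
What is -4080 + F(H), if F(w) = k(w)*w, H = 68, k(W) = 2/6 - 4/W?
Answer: -12184/3 ≈ -4061.3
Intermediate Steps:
k(W) = ⅓ - 4/W (k(W) = 2*(⅙) - 4/W = ⅓ - 4/W)
F(w) = -4 + w/3 (F(w) = ((-12 + w)/(3*w))*w = -4 + w/3)
-4080 + F(H) = -4080 + (-4 + (⅓)*68) = -4080 + (-4 + 68/3) = -4080 + 56/3 = -12184/3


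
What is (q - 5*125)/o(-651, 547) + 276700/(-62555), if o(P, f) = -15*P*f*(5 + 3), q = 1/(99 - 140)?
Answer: -16159307978081/3653206244940 ≈ -4.4233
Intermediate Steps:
q = -1/41 (q = 1/(-41) = -1/41 ≈ -0.024390)
o(P, f) = -120*P*f (o(P, f) = -15*P*f*8 = -120*P*f)
(q - 5*125)/o(-651, 547) + 276700/(-62555) = (-1/41 - 5*125)/((-120*(-651)*547)) + 276700/(-62555) = (-1/41 - 625)/42731640 + 276700*(-1/62555) = -25626/41*1/42731640 - 55340/12511 = -4271/291999540 - 55340/12511 = -16159307978081/3653206244940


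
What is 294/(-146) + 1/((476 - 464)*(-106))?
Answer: -187057/92856 ≈ -2.0145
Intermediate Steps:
294/(-146) + 1/((476 - 464)*(-106)) = 294*(-1/146) - 1/106/12 = -147/73 + (1/12)*(-1/106) = -147/73 - 1/1272 = -187057/92856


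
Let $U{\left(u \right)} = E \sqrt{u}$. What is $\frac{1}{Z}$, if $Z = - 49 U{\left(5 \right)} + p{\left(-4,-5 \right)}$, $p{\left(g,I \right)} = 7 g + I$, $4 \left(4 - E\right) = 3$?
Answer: $\frac{528}{2011421} - \frac{2548 \sqrt{5}}{2011421} \approx -0.0025701$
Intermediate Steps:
$E = \frac{13}{4}$ ($E = 4 - \frac{3}{4} = \frac{13}{4} \approx 3.25$)
$U{\left(u \right)} = \frac{13 \sqrt{u}}{4}$
$p{\left(g,I \right)} = I + 7 g$
$Z = -33 - \frac{637 \sqrt{5}}{4}$ ($Z = - 49 \frac{13 \sqrt{5}}{4} + \left(-5 + 7 \left(-4\right)\right) = - \frac{637 \sqrt{5}}{4} - 33 = -33 - \frac{637 \sqrt{5}}{4} \approx -389.09$)
$\frac{1}{Z} = \frac{1}{-33 - \frac{637 \sqrt{5}}{4}}$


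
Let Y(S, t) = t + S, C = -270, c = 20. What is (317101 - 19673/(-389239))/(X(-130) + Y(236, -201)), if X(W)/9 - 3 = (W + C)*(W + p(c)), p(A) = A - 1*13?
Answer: 8816292558/12312797287 ≈ 0.71603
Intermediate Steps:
p(A) = -13 + A (p(A) = A - 13 = -13 + A)
X(W) = 27 + 9*(-270 + W)*(7 + W) (X(W) = 27 + 9*((W - 270)*(W + (-13 + 20))) = 27 + 9*((-270 + W)*(W + 7)) = 27 + 9*((-270 + W)*(7 + W)) = 27 + 9*(-270 + W)*(7 + W))
Y(S, t) = S + t
(317101 - 19673/(-389239))/(X(-130) + Y(236, -201)) = (317101 - 19673/(-389239))/((-16983 - 2367*(-130) + 9*(-130)**2) + (236 - 201)) = (317101 - 19673*(-1/389239))/((-16983 + 307710 + 9*16900) + 35) = (317101 + 19673/389239)/((-16983 + 307710 + 152100) + 35) = 123428095812/(389239*(442827 + 35)) = (123428095812/389239)/442862 = (123428095812/389239)*(1/442862) = 8816292558/12312797287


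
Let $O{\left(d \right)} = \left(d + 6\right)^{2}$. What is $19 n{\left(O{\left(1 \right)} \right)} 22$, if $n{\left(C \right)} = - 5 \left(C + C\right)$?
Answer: $-204820$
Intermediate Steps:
$O{\left(d \right)} = \left(6 + d\right)^{2}$
$n{\left(C \right)} = - 10 C$ ($n{\left(C \right)} = - 5 \cdot 2 C = - 10 C$)
$19 n{\left(O{\left(1 \right)} \right)} 22 = 19 \left(- 10 \left(6 + 1\right)^{2}\right) 22 = 19 \left(- 10 \cdot 7^{2}\right) 22 = 19 \left(\left(-10\right) 49\right) 22 = 19 \left(-490\right) 22 = \left(-9310\right) 22 = -204820$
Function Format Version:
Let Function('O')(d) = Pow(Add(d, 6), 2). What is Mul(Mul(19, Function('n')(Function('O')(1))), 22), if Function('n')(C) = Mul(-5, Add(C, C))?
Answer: -204820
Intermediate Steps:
Function('O')(d) = Pow(Add(6, d), 2)
Function('n')(C) = Mul(-10, C) (Function('n')(C) = Mul(-5, Mul(2, C)) = Mul(-10, C))
Mul(Mul(19, Function('n')(Function('O')(1))), 22) = Mul(Mul(19, Mul(-10, Pow(Add(6, 1), 2))), 22) = Mul(Mul(19, Mul(-10, Pow(7, 2))), 22) = Mul(Mul(19, Mul(-10, 49)), 22) = Mul(Mul(19, -490), 22) = Mul(-9310, 22) = -204820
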